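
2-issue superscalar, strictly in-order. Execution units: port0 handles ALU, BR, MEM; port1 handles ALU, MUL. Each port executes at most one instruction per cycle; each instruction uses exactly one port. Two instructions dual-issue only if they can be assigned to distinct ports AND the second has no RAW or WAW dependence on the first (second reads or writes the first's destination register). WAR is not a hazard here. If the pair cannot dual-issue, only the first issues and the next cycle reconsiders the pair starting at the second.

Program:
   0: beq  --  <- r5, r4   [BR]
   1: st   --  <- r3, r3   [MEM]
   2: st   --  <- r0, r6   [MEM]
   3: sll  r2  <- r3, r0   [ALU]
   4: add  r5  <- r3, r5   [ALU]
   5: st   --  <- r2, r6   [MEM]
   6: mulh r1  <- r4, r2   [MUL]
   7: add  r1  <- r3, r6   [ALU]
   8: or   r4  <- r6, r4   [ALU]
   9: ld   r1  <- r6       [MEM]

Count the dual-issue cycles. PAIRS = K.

0. beq @i0  | no-port BR/MEM
1. st @i1  | no-port MEM/MEM
2. st;sll @i2&i3  | dual
3. add;st @i4&i5  | dual
4. mulh @i6  | WAW r1
5. add;or @i7&i8  | dual
6. ld @i9  | tail

PAIRS = 3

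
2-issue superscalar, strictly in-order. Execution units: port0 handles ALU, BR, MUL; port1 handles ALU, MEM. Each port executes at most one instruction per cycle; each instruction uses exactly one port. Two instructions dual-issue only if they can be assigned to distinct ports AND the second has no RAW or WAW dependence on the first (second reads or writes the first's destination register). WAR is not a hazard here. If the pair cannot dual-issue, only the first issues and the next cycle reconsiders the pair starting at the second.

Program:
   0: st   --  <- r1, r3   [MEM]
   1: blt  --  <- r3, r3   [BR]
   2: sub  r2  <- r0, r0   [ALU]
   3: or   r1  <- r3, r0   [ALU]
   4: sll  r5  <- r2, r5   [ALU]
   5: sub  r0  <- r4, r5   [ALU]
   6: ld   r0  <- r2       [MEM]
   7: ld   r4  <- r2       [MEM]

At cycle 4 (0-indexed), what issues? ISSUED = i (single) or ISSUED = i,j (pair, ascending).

ISSUED = 6

#0 head=0: st.MEM/blt.BR i0+i1 pair
#1 head=2: sub.ALU/or.ALU i2+i3 pair
#2 head=4: sll.ALU i4 RAW r5
#3 head=5: sub.ALU i5 WAW r0
#4 head=6: ld.MEM i6 no-port MEM/MEM
#5 head=7: ld.MEM i7 tail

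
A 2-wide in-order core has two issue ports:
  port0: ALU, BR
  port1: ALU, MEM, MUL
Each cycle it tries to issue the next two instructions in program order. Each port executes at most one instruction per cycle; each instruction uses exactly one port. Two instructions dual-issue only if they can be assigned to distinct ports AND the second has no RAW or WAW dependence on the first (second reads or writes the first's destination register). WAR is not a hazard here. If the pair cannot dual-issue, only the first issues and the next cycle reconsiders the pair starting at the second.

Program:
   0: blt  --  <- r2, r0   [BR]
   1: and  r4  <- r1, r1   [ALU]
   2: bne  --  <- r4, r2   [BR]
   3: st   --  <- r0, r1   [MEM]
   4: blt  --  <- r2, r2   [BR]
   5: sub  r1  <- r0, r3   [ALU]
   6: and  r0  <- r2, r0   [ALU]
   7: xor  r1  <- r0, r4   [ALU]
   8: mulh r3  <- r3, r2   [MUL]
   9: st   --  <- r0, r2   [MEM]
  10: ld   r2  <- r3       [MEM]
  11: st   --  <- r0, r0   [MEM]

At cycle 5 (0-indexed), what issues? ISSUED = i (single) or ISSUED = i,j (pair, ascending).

  cy0 -> i0+i1 (blt.BR+and.ALU) pair
  cy1 -> i2+i3 (bne.BR+st.MEM) pair
  cy2 -> i4+i5 (blt.BR+sub.ALU) pair
  cy3 -> i6 (and.ALU) RAW r0
  cy4 -> i7+i8 (xor.ALU+mulh.MUL) pair
  cy5 -> i9 (st.MEM) no-port MEM/MEM
  cy6 -> i10 (ld.MEM) no-port MEM/MEM
  cy7 -> i11 (st.MEM) tail

ISSUED = 9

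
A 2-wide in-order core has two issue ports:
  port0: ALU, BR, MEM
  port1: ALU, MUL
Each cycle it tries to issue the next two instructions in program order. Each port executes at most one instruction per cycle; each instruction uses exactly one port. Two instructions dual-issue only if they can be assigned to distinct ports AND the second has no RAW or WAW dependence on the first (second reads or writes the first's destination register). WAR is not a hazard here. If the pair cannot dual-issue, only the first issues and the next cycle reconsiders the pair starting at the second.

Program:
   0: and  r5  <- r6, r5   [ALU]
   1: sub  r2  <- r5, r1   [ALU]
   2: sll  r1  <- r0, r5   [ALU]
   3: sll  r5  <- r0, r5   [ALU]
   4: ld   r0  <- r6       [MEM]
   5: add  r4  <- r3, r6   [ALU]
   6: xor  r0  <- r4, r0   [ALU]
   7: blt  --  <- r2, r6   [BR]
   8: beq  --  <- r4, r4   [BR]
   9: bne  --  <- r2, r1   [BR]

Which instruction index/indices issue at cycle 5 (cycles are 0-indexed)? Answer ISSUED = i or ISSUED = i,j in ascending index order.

ISSUED = 8

  cy0 -> i0 (and.ALU) RAW r5
  cy1 -> i1/i2 (sub.ALU;sll.ALU) pair
  cy2 -> i3/i4 (sll.ALU;ld.MEM) pair
  cy3 -> i5 (add.ALU) RAW r4
  cy4 -> i6/i7 (xor.ALU;blt.BR) pair
  cy5 -> i8 (beq.BR) no-port BR/BR
  cy6 -> i9 (bne.BR) tail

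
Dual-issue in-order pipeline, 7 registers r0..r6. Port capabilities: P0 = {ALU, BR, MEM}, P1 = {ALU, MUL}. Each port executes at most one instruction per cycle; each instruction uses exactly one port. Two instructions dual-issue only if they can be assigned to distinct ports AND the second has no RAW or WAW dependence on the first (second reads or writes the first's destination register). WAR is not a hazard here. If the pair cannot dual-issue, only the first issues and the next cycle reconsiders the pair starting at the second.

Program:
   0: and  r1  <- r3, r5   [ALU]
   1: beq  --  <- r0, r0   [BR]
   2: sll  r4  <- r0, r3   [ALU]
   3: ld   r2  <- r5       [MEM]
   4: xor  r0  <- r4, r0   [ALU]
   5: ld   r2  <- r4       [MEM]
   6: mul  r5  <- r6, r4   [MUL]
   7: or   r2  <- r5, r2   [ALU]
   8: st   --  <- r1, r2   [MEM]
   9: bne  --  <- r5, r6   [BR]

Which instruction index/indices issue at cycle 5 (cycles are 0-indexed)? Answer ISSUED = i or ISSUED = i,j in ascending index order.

ISSUED = 8

c0: i0,i1 and;beq  2-wide
c1: i2,i3 sll;ld  2-wide
c2: i4,i5 xor;ld  2-wide
c3: i6 mul  RAW r5
c4: i7 or  RAW r2
c5: i8 st  no-port MEM/BR
c6: i9 bne  tail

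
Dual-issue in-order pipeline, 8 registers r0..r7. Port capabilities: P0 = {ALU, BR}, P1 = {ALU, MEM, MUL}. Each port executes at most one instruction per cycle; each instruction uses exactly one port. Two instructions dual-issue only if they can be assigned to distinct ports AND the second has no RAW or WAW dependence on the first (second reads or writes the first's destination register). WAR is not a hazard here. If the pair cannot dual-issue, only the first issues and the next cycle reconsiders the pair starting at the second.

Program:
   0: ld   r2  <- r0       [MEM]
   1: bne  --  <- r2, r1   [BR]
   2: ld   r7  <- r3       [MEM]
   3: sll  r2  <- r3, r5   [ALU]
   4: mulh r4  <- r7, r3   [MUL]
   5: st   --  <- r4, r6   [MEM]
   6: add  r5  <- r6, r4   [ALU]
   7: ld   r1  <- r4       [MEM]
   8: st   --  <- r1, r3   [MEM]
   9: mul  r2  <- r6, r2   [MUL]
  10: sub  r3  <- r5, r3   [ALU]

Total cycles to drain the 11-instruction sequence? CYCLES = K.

c0: i0 ld  RAW r2
c1: i1&i2 bne+ld  dual
c2: i3&i4 sll+mulh  dual
c3: i5&i6 st+add  dual
c4: i7 ld  no-port MEM/MEM
c5: i8 st  no-port MEM/MUL
c6: i9&i10 mul+sub  dual

CYCLES = 7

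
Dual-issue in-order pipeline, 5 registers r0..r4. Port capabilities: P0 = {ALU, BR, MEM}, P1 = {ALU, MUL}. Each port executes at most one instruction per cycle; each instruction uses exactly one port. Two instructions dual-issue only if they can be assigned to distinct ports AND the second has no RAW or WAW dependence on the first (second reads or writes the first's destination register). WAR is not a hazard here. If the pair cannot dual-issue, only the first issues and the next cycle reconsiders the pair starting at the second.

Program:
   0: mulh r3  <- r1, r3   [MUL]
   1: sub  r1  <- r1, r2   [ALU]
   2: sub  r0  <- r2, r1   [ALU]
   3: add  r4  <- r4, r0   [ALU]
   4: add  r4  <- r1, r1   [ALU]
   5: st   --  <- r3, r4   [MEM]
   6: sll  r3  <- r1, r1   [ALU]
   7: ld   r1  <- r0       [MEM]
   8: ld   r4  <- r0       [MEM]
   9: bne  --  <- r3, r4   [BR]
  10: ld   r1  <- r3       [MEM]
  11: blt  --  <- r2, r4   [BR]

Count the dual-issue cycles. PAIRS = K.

0. mulh sub @i0/i1  | pair
1. sub @i2  | RAW r0
2. add @i3  | WAW r4
3. add @i4  | RAW r4
4. st sll @i5/i6  | pair
5. ld @i7  | no-port MEM/MEM
6. ld @i8  | no-port MEM/BR
7. bne @i9  | no-port BR/MEM
8. ld @i10  | no-port MEM/BR
9. blt @i11  | tail

PAIRS = 2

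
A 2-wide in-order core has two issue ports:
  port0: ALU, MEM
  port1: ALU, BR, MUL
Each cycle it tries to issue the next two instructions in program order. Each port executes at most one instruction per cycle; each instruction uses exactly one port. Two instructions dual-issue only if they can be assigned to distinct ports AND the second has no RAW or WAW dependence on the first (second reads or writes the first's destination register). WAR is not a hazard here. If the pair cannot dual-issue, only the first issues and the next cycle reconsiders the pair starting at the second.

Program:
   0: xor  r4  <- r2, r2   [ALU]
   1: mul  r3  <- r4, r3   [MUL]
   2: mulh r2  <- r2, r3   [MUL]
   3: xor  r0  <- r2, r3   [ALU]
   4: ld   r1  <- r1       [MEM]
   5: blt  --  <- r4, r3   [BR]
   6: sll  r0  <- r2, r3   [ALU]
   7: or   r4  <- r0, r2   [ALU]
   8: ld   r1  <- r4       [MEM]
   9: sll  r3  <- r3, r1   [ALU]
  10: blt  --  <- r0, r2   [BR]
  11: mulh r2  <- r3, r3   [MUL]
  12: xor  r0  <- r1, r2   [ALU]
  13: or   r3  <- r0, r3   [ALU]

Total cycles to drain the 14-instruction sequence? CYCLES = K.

CYCLES = 11

t=0 i0:xor.ALU ; RAW r4
t=1 i1:mul.MUL ; no-port MUL/MUL
t=2 i2:mulh.MUL ; RAW r2
t=3 i3,i4:xor.ALU/ld.MEM ; 2-wide
t=4 i5,i6:blt.BR/sll.ALU ; 2-wide
t=5 i7:or.ALU ; RAW r4
t=6 i8:ld.MEM ; RAW r1
t=7 i9,i10:sll.ALU/blt.BR ; 2-wide
t=8 i11:mulh.MUL ; RAW r2
t=9 i12:xor.ALU ; RAW r0
t=10 i13:or.ALU ; tail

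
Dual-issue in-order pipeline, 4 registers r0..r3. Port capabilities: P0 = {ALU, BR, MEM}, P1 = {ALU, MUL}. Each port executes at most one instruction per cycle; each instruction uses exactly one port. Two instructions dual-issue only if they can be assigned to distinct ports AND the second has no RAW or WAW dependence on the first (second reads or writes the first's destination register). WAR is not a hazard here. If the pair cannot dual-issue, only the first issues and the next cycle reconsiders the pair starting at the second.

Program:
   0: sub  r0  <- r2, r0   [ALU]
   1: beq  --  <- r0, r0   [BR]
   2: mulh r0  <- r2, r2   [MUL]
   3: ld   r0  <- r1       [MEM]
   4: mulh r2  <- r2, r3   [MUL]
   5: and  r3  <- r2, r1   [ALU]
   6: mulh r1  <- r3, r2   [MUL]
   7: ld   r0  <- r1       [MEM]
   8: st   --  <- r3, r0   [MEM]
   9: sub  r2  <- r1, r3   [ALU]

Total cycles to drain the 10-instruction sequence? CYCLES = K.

CYCLES = 7

  cy0 -> i0 (sub) RAW r0
  cy1 -> i1,i2 (beq/mulh) 2-wide
  cy2 -> i3,i4 (ld/mulh) 2-wide
  cy3 -> i5 (and) RAW r3
  cy4 -> i6 (mulh) RAW r1
  cy5 -> i7 (ld) no-port MEM/MEM
  cy6 -> i8,i9 (st/sub) 2-wide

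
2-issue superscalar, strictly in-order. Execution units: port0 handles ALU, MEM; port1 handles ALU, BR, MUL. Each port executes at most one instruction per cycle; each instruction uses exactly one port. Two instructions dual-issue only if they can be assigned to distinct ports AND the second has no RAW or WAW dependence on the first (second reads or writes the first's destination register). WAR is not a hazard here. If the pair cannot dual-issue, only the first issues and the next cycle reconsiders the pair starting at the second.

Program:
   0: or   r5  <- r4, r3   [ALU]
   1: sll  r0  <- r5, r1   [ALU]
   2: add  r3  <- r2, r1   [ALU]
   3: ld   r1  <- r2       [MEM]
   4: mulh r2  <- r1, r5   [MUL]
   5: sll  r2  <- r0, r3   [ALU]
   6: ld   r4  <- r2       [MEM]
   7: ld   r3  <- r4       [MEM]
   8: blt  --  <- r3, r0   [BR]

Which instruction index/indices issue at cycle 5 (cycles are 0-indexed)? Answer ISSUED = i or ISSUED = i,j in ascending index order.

ISSUED = 6

[0] i0  or  -- RAW r5
[1] i1/i2  sll;add  -- dual
[2] i3  ld  -- RAW r1
[3] i4  mulh  -- WAW r2
[4] i5  sll  -- RAW r2
[5] i6  ld  -- no-port MEM/MEM
[6] i7  ld  -- RAW r3
[7] i8  blt  -- tail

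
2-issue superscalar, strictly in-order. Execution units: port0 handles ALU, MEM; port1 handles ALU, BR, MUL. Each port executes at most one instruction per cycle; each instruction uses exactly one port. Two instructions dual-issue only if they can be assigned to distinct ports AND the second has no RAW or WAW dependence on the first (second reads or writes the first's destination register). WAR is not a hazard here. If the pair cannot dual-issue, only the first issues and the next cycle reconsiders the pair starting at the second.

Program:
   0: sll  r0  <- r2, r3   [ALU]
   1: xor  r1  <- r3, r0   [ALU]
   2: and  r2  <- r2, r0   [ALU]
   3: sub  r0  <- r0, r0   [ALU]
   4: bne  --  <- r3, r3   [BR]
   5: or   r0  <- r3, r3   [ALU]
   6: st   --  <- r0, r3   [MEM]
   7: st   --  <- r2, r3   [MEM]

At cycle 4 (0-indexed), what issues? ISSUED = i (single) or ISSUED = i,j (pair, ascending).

ISSUED = 6

0. sll @i0  | RAW r0
1. xor;and @i1+i2  | 2-wide
2. sub;bne @i3+i4  | 2-wide
3. or @i5  | RAW r0
4. st @i6  | no-port MEM/MEM
5. st @i7  | tail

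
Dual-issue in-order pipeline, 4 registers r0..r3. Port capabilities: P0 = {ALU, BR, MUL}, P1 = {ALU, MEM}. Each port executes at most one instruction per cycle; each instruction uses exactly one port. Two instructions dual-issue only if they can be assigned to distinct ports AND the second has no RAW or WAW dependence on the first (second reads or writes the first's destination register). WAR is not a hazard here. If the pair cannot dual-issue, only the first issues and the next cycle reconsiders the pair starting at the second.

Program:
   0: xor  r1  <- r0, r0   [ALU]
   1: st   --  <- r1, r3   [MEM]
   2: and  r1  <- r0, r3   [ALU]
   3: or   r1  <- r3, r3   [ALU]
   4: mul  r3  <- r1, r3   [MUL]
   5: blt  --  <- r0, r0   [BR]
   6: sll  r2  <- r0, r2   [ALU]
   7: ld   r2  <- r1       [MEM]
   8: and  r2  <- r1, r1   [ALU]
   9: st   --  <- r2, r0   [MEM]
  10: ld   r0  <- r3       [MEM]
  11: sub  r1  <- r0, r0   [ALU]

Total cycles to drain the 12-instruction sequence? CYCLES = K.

CYCLES = 10

c0: i0 xor  RAW r1
c1: i1/i2 st+and  dual
c2: i3 or  RAW r1
c3: i4 mul  no-port MUL/BR
c4: i5/i6 blt+sll  dual
c5: i7 ld  WAW r2
c6: i8 and  RAW r2
c7: i9 st  no-port MEM/MEM
c8: i10 ld  RAW r0
c9: i11 sub  tail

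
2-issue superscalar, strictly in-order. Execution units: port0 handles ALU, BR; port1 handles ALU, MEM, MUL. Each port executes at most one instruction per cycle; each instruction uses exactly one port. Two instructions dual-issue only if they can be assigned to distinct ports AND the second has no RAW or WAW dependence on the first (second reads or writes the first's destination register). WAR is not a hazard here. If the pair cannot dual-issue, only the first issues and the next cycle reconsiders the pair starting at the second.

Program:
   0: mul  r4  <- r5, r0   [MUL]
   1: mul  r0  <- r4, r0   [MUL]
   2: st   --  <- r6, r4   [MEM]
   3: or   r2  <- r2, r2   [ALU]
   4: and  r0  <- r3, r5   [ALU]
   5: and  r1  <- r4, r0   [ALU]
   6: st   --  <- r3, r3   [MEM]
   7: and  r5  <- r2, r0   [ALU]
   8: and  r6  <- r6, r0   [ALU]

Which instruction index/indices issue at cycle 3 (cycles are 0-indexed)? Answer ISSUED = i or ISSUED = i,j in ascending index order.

c0: i0 mul.MUL  no-port MUL/MUL
c1: i1 mul.MUL  no-port MUL/MEM
c2: i2+i3 st.MEM+or.ALU  2-wide
c3: i4 and.ALU  RAW r0
c4: i5+i6 and.ALU+st.MEM  2-wide
c5: i7+i8 and.ALU+and.ALU  2-wide

ISSUED = 4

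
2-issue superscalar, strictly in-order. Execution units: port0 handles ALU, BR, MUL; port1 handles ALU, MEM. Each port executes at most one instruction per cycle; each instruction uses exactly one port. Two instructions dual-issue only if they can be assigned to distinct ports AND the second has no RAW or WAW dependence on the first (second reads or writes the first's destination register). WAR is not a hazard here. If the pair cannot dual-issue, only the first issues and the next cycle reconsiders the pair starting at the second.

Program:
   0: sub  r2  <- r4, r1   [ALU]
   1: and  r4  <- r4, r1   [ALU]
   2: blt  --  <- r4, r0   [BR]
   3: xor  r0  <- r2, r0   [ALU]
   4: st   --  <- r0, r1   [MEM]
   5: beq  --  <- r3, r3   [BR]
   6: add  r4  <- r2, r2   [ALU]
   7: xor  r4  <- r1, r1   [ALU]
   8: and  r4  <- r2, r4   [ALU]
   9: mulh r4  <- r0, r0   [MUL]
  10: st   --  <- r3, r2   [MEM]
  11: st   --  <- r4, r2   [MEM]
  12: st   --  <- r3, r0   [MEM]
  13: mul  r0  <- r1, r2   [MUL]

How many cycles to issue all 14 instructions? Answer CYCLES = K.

CYCLES = 9

c0: i0,i1 sub.ALU/and.ALU  pair
c1: i2,i3 blt.BR/xor.ALU  pair
c2: i4,i5 st.MEM/beq.BR  pair
c3: i6 add.ALU  WAW r4
c4: i7 xor.ALU  RAW+WAW r4
c5: i8 and.ALU  WAW r4
c6: i9,i10 mulh.MUL/st.MEM  pair
c7: i11 st.MEM  no-port MEM/MEM
c8: i12,i13 st.MEM/mul.MUL  pair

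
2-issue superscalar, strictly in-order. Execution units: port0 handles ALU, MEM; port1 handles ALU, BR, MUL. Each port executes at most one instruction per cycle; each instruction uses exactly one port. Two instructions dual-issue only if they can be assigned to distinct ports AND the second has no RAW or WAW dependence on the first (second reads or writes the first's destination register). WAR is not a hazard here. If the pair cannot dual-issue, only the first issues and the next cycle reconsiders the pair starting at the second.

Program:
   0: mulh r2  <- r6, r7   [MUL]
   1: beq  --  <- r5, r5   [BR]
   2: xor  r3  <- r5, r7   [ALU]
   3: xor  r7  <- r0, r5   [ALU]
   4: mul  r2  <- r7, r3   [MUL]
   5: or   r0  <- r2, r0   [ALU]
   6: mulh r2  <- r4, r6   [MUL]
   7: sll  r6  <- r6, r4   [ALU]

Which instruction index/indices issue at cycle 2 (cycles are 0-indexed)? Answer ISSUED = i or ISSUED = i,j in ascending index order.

  cy0 -> i0 (mulh.MUL) no-port MUL/BR
  cy1 -> i1,i2 (beq.BR xor.ALU) dual
  cy2 -> i3 (xor.ALU) RAW r7
  cy3 -> i4 (mul.MUL) RAW r2
  cy4 -> i5,i6 (or.ALU mulh.MUL) dual
  cy5 -> i7 (sll.ALU) tail

ISSUED = 3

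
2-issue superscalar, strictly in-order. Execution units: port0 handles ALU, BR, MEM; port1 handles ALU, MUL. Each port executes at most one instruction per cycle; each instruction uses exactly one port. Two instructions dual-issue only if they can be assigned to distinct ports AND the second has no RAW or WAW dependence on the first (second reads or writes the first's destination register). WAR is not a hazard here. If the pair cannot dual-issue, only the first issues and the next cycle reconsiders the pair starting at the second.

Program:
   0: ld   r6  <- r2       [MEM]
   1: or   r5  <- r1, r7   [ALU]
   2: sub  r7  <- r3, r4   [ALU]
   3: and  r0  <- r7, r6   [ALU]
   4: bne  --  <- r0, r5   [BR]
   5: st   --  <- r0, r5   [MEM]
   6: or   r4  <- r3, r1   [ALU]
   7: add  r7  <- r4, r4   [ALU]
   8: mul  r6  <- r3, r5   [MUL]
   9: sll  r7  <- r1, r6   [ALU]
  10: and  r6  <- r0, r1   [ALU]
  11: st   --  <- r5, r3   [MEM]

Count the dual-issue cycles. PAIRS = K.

c0: i0&i1 ld;or  pair
c1: i2 sub  RAW r7
c2: i3 and  RAW r0
c3: i4 bne  no-port BR/MEM
c4: i5&i6 st;or  pair
c5: i7&i8 add;mul  pair
c6: i9&i10 sll;and  pair
c7: i11 st  tail

PAIRS = 4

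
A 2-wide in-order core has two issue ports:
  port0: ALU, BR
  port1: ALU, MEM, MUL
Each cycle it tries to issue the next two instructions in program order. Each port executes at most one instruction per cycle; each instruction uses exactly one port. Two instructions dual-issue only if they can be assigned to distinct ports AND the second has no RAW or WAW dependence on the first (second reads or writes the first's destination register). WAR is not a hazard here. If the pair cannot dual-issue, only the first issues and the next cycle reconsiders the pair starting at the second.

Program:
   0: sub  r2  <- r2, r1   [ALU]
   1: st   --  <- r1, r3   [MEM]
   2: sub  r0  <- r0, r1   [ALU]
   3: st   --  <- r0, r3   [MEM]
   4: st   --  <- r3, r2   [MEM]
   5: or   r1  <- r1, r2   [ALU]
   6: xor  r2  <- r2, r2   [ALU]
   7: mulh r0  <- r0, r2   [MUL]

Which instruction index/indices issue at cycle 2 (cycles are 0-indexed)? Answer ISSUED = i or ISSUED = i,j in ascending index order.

c0: i0+i1 sub/st  2-wide
c1: i2 sub  RAW r0
c2: i3 st  no-port MEM/MEM
c3: i4+i5 st/or  2-wide
c4: i6 xor  RAW r2
c5: i7 mulh  tail

ISSUED = 3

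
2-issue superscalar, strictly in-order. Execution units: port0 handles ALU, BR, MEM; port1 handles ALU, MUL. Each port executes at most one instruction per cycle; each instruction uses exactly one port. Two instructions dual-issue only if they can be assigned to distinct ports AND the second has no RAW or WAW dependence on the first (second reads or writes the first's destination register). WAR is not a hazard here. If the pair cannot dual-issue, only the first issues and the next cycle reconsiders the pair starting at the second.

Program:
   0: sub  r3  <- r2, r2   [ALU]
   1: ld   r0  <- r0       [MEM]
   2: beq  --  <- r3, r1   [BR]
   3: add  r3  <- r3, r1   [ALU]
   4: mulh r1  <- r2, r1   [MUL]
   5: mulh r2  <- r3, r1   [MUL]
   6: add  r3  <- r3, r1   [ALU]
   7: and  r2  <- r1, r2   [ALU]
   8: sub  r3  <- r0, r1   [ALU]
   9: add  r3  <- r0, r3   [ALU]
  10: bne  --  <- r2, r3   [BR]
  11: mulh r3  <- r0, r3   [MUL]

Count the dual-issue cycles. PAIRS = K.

PAIRS = 5

#0 head=0: sub;ld i0/i1 dual
#1 head=2: beq;add i2/i3 dual
#2 head=4: mulh i4 no-port MUL/MUL
#3 head=5: mulh;add i5/i6 dual
#4 head=7: and;sub i7/i8 dual
#5 head=9: add i9 RAW r3
#6 head=10: bne;mulh i10/i11 dual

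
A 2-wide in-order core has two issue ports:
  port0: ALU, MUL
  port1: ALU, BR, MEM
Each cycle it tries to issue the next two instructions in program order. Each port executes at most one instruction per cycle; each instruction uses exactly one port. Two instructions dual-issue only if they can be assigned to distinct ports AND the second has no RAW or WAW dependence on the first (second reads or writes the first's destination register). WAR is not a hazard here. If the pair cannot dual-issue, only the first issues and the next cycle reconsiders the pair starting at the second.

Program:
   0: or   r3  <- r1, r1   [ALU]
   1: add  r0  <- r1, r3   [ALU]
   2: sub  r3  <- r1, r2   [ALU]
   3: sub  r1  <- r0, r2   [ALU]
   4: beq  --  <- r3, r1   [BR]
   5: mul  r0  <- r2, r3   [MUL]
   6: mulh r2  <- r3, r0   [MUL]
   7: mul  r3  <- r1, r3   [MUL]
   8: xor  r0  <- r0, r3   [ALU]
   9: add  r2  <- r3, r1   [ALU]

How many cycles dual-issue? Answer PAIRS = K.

PAIRS = 3

0. or.ALU @i0  | RAW r3
1. add.ALU+sub.ALU @i1/i2  | pair
2. sub.ALU @i3  | RAW r1
3. beq.BR+mul.MUL @i4/i5  | pair
4. mulh.MUL @i6  | no-port MUL/MUL
5. mul.MUL @i7  | RAW r3
6. xor.ALU+add.ALU @i8/i9  | pair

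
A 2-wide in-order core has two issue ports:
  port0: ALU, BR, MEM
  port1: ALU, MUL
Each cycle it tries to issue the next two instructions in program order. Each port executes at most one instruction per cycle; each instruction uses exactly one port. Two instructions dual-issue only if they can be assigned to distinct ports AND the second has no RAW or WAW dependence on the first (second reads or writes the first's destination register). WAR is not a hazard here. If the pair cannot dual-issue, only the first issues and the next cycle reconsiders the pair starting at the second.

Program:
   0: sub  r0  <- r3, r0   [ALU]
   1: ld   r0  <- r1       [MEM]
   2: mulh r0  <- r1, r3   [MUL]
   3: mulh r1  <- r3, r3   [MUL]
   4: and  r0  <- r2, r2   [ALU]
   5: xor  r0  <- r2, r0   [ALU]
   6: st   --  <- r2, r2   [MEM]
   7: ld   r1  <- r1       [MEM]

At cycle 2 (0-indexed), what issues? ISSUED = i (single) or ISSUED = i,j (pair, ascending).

ISSUED = 2

c0: i0 sub  WAW r0
c1: i1 ld  WAW r0
c2: i2 mulh  no-port MUL/MUL
c3: i3+i4 mulh/and  pair
c4: i5+i6 xor/st  pair
c5: i7 ld  tail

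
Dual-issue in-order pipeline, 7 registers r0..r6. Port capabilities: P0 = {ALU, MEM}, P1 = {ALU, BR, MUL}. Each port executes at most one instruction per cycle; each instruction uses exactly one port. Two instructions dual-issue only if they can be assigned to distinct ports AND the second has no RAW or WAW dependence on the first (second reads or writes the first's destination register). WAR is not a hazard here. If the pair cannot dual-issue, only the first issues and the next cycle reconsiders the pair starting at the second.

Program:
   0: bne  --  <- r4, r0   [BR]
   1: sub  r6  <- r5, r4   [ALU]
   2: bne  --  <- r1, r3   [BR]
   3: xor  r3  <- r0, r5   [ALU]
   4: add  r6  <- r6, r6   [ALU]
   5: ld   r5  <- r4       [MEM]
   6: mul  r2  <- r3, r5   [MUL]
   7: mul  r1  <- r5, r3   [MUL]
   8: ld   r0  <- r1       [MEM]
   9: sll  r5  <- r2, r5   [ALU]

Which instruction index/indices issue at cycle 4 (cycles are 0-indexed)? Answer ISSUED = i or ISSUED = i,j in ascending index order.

c0: i0,i1 bne.BR+sub.ALU  2-wide
c1: i2,i3 bne.BR+xor.ALU  2-wide
c2: i4,i5 add.ALU+ld.MEM  2-wide
c3: i6 mul.MUL  no-port MUL/MUL
c4: i7 mul.MUL  RAW r1
c5: i8,i9 ld.MEM+sll.ALU  2-wide

ISSUED = 7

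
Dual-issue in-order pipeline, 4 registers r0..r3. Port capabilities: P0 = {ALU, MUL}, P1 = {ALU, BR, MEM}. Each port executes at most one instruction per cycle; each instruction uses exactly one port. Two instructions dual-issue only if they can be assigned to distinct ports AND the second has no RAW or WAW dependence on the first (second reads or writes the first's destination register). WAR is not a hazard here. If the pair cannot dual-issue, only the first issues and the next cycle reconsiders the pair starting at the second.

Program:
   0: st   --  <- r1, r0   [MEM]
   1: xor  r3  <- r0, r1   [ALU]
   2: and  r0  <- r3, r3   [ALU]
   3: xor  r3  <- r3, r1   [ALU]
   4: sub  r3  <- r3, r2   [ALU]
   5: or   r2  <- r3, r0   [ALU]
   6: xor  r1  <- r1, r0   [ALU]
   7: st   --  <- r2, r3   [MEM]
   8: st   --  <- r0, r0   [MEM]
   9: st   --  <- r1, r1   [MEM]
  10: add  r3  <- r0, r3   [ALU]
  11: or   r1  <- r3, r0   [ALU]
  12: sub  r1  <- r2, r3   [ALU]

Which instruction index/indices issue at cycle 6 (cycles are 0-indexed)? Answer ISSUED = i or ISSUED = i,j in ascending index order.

  cy0 -> i0+i1 (st.MEM/xor.ALU) pair
  cy1 -> i2+i3 (and.ALU/xor.ALU) pair
  cy2 -> i4 (sub.ALU) RAW r3
  cy3 -> i5+i6 (or.ALU/xor.ALU) pair
  cy4 -> i7 (st.MEM) no-port MEM/MEM
  cy5 -> i8 (st.MEM) no-port MEM/MEM
  cy6 -> i9+i10 (st.MEM/add.ALU) pair
  cy7 -> i11 (or.ALU) WAW r1
  cy8 -> i12 (sub.ALU) tail

ISSUED = 9,10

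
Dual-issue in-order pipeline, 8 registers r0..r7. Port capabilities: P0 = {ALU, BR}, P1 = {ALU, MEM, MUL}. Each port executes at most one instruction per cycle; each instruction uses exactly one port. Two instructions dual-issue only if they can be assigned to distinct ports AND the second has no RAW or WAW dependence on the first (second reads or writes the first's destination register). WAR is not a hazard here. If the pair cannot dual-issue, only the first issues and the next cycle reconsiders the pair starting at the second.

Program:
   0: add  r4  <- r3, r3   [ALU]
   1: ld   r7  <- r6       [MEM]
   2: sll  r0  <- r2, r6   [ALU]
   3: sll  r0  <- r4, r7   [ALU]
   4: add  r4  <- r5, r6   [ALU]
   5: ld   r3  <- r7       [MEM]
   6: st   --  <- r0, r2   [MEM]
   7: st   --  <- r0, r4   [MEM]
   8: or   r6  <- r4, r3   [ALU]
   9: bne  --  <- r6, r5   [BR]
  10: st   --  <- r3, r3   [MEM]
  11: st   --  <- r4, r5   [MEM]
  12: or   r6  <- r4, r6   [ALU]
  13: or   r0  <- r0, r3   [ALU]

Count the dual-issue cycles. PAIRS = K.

c0: i0/i1 add.ALU ld.MEM  2-wide
c1: i2 sll.ALU  WAW r0
c2: i3/i4 sll.ALU add.ALU  2-wide
c3: i5 ld.MEM  no-port MEM/MEM
c4: i6 st.MEM  no-port MEM/MEM
c5: i7/i8 st.MEM or.ALU  2-wide
c6: i9/i10 bne.BR st.MEM  2-wide
c7: i11/i12 st.MEM or.ALU  2-wide
c8: i13 or.ALU  tail

PAIRS = 5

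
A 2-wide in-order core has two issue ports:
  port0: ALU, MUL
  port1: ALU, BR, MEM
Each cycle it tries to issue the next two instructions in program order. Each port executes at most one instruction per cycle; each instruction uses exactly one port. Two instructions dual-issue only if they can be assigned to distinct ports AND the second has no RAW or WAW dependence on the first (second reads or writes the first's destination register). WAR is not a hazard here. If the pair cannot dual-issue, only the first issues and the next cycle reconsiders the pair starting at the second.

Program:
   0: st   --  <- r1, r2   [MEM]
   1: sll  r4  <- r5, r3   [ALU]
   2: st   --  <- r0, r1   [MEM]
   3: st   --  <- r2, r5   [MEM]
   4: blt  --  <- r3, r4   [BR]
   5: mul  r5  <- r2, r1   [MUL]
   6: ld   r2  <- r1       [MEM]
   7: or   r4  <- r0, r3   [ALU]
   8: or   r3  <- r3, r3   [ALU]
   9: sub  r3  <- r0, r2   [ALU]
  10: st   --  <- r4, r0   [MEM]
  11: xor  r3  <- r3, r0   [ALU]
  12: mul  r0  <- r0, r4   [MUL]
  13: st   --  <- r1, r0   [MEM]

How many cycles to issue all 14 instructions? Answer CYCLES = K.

c0: i0,i1 st.MEM/sll.ALU  pair
c1: i2 st.MEM  no-port MEM/MEM
c2: i3 st.MEM  no-port MEM/BR
c3: i4,i5 blt.BR/mul.MUL  pair
c4: i6,i7 ld.MEM/or.ALU  pair
c5: i8 or.ALU  WAW r3
c6: i9,i10 sub.ALU/st.MEM  pair
c7: i11,i12 xor.ALU/mul.MUL  pair
c8: i13 st.MEM  tail

CYCLES = 9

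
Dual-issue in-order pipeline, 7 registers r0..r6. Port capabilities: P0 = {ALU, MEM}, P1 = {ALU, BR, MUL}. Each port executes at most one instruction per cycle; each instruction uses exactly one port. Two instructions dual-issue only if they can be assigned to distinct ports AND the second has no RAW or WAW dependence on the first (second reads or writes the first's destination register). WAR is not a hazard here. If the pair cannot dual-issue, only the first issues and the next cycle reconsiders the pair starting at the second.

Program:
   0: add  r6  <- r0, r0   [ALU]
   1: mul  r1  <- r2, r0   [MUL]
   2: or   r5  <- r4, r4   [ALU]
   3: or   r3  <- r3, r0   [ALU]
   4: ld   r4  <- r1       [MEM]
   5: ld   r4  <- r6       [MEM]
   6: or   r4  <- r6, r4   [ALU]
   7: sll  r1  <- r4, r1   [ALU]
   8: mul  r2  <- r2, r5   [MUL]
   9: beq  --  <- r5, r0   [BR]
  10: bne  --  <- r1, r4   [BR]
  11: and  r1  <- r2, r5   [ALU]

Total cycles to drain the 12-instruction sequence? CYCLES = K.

c0: i0/i1 add;mul  pair
c1: i2/i3 or;or  pair
c2: i4 ld  no-port MEM/MEM
c3: i5 ld  RAW+WAW r4
c4: i6 or  RAW r4
c5: i7/i8 sll;mul  pair
c6: i9 beq  no-port BR/BR
c7: i10/i11 bne;and  pair

CYCLES = 8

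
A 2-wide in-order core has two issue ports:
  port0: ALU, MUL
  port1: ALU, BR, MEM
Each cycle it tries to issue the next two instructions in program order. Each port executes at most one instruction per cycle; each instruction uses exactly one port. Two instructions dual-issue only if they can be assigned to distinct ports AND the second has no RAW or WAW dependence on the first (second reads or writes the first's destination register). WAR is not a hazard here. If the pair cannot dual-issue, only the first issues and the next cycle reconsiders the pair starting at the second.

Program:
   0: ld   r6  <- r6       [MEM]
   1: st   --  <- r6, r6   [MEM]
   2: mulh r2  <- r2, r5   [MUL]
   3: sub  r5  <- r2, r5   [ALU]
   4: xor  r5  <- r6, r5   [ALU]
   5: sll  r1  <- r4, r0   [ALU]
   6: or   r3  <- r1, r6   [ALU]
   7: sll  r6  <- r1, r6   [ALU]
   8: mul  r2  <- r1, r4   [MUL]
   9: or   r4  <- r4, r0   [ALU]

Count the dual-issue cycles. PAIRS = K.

c0: i0 ld.MEM  no-port MEM/MEM
c1: i1+i2 st.MEM;mulh.MUL  pair
c2: i3 sub.ALU  RAW+WAW r5
c3: i4+i5 xor.ALU;sll.ALU  pair
c4: i6+i7 or.ALU;sll.ALU  pair
c5: i8+i9 mul.MUL;or.ALU  pair

PAIRS = 4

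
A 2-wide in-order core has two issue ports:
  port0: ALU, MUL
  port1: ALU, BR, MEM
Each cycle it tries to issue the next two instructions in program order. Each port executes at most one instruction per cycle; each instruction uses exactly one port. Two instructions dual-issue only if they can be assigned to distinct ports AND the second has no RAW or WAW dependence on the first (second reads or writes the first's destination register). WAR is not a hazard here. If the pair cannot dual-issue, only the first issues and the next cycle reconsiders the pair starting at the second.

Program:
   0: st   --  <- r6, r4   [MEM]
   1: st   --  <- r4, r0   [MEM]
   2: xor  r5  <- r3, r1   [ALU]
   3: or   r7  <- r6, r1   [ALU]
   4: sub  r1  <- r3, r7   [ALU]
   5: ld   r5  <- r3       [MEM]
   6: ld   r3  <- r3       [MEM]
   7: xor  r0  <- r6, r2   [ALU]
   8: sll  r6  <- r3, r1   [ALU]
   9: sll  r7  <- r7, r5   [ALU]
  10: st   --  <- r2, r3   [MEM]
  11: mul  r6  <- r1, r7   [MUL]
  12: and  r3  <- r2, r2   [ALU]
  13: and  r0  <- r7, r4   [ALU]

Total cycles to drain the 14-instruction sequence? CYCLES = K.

[0] i0  st.MEM  -- no-port MEM/MEM
[1] i1,i2  st.MEM xor.ALU  -- 2-wide
[2] i3  or.ALU  -- RAW r7
[3] i4,i5  sub.ALU ld.MEM  -- 2-wide
[4] i6,i7  ld.MEM xor.ALU  -- 2-wide
[5] i8,i9  sll.ALU sll.ALU  -- 2-wide
[6] i10,i11  st.MEM mul.MUL  -- 2-wide
[7] i12,i13  and.ALU and.ALU  -- 2-wide

CYCLES = 8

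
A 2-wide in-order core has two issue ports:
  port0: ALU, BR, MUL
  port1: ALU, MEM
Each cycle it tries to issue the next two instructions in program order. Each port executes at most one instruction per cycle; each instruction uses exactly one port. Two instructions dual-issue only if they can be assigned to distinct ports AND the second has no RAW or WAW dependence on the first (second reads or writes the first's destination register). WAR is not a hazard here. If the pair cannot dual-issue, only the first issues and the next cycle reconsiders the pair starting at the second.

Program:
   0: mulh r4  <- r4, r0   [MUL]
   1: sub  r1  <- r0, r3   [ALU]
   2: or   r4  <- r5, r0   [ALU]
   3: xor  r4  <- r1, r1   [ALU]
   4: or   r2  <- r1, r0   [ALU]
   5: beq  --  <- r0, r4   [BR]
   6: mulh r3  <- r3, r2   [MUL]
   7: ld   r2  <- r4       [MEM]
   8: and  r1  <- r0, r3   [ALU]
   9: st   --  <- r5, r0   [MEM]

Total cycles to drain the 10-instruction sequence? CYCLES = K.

CYCLES = 6

[0] i0&i1  mulh;sub  -- 2-wide
[1] i2  or  -- WAW r4
[2] i3&i4  xor;or  -- 2-wide
[3] i5  beq  -- no-port BR/MUL
[4] i6&i7  mulh;ld  -- 2-wide
[5] i8&i9  and;st  -- 2-wide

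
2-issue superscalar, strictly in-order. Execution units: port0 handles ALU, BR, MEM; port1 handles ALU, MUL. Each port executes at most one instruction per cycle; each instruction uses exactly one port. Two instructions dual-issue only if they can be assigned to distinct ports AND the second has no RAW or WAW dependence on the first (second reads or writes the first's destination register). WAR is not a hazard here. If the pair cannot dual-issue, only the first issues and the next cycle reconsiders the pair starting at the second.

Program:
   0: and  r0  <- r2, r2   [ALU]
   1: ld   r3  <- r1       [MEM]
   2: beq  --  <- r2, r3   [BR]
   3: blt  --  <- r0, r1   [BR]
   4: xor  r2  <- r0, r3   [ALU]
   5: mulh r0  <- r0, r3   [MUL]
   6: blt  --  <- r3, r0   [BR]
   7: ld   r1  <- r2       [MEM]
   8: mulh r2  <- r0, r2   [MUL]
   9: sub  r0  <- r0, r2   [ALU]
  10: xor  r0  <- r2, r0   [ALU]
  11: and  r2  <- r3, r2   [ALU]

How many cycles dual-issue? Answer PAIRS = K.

PAIRS = 4

  cy0 -> i0&i1 (and ld) dual
  cy1 -> i2 (beq) no-port BR/BR
  cy2 -> i3&i4 (blt xor) dual
  cy3 -> i5 (mulh) RAW r0
  cy4 -> i6 (blt) no-port BR/MEM
  cy5 -> i7&i8 (ld mulh) dual
  cy6 -> i9 (sub) RAW+WAW r0
  cy7 -> i10&i11 (xor and) dual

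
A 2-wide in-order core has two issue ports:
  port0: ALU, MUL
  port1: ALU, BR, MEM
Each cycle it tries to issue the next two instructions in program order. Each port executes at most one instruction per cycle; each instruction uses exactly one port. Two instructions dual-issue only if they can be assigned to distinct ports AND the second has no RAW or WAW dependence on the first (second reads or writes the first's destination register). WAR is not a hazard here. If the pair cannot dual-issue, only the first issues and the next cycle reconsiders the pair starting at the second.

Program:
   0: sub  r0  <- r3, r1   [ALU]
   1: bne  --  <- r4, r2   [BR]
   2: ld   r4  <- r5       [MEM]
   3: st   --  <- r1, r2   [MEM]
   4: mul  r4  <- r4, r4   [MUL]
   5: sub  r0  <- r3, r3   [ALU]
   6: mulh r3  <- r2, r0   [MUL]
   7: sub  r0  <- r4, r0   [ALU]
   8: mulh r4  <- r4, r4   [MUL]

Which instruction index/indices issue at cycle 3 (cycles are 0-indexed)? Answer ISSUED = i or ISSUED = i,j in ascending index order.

t=0 i0,i1:sub/bne ; dual
t=1 i2:ld ; no-port MEM/MEM
t=2 i3,i4:st/mul ; dual
t=3 i5:sub ; RAW r0
t=4 i6,i7:mulh/sub ; dual
t=5 i8:mulh ; tail

ISSUED = 5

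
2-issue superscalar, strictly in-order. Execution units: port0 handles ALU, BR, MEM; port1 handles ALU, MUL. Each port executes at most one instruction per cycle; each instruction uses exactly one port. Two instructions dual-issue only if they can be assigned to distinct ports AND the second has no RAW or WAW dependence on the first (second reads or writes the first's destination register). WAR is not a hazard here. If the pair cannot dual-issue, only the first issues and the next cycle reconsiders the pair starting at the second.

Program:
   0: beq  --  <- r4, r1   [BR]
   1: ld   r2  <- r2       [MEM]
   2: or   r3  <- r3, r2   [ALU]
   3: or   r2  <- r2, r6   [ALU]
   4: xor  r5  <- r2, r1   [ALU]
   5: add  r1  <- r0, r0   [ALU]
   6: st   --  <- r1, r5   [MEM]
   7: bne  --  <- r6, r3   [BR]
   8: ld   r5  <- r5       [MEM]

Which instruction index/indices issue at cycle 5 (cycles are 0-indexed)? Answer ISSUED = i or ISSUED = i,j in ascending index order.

ISSUED = 7

  cy0 -> i0 (beq) no-port BR/MEM
  cy1 -> i1 (ld) RAW r2
  cy2 -> i2&i3 (or;or) 2-wide
  cy3 -> i4&i5 (xor;add) 2-wide
  cy4 -> i6 (st) no-port MEM/BR
  cy5 -> i7 (bne) no-port BR/MEM
  cy6 -> i8 (ld) tail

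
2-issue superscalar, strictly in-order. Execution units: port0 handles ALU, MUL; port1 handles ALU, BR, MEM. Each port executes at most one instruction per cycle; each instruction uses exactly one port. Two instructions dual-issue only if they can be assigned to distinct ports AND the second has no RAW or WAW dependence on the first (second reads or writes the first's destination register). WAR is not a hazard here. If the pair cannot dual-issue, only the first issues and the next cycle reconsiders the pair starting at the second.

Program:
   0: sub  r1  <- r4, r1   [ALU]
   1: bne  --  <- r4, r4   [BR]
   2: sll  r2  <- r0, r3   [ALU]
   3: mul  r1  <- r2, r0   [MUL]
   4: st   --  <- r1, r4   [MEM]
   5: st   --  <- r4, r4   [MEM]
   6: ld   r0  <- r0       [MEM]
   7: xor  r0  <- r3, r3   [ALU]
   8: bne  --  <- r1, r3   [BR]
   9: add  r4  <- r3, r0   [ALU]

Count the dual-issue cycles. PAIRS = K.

PAIRS = 2

t=0 i0/i1:sub.ALU bne.BR ; dual
t=1 i2:sll.ALU ; RAW r2
t=2 i3:mul.MUL ; RAW r1
t=3 i4:st.MEM ; no-port MEM/MEM
t=4 i5:st.MEM ; no-port MEM/MEM
t=5 i6:ld.MEM ; WAW r0
t=6 i7/i8:xor.ALU bne.BR ; dual
t=7 i9:add.ALU ; tail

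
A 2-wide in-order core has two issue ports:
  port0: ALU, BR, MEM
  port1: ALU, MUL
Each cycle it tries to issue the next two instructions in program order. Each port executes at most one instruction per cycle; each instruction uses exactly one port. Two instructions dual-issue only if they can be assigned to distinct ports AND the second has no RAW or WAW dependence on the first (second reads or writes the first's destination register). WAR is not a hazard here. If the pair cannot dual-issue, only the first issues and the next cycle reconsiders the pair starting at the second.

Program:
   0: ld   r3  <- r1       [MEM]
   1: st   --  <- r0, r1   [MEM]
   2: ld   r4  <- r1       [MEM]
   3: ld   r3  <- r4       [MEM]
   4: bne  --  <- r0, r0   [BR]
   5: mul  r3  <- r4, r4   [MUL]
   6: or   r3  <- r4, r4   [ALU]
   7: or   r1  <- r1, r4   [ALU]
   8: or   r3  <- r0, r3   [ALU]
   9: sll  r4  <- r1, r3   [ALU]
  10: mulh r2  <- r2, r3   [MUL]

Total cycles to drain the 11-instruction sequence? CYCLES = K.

CYCLES = 8

0. ld @i0  | no-port MEM/MEM
1. st @i1  | no-port MEM/MEM
2. ld @i2  | no-port MEM/MEM
3. ld @i3  | no-port MEM/BR
4. bne;mul @i4&i5  | 2-wide
5. or;or @i6&i7  | 2-wide
6. or @i8  | RAW r3
7. sll;mulh @i9&i10  | 2-wide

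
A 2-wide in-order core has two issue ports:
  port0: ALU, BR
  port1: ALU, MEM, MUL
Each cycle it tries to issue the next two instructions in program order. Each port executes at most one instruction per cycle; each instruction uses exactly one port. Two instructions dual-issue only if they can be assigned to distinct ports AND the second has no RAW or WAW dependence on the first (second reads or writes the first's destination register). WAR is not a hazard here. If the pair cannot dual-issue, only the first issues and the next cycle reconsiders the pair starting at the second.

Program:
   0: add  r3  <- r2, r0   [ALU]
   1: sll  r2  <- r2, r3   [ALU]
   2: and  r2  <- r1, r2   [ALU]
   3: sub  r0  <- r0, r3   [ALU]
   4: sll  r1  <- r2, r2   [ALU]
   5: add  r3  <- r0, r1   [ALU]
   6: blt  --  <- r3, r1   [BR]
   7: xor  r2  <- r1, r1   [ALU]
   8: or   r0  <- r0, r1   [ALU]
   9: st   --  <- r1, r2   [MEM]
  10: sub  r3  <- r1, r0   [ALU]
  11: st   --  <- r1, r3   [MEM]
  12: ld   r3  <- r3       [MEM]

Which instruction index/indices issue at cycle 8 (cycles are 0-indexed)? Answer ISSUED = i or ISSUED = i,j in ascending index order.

ISSUED = 11

  cy0 -> i0 (add) RAW r3
  cy1 -> i1 (sll) RAW+WAW r2
  cy2 -> i2&i3 (and;sub) pair
  cy3 -> i4 (sll) RAW r1
  cy4 -> i5 (add) RAW r3
  cy5 -> i6&i7 (blt;xor) pair
  cy6 -> i8&i9 (or;st) pair
  cy7 -> i10 (sub) RAW r3
  cy8 -> i11 (st) no-port MEM/MEM
  cy9 -> i12 (ld) tail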